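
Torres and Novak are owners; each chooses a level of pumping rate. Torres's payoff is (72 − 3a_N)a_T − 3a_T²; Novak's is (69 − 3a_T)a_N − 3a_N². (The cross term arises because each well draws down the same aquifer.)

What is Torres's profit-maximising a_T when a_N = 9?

7.5

Expanding Torres's payoff: 72a_T − 3a_Na_T − 3a_T².
∂π/∂a_T = 72 − 3a_N − 6a_T = 0, so a_T = 12 − 0.5a_N.
At a_N = 9: a_T = 12 − 0.5·9 = 7.5.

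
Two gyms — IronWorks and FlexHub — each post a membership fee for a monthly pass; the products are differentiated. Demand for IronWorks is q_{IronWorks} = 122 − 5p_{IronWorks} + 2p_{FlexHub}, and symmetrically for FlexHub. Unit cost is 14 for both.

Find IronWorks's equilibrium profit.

IronWorks's profit: π = (p_{IronWorks} − 14)(122 − 5p_{IronWorks} + 2p_{FlexHub}).
∂π/∂p_{IronWorks} = 192 − 10p_{IronWorks} + 2p_{FlexHub} = 0 ⇒ p_{IronWorks} = 19.2 + 0.2p_{FlexHub}.
By symmetry p_{FlexHub} = p_{IronWorks}; substituting into the reaction function, 0.8p_{IronWorks} = 19.2 and p_{IronWorks} = 24.
q_{IronWorks} = 122 − 5·24 + 2·24 = 50.
Profit = (24 − 14)·50 = 500.

500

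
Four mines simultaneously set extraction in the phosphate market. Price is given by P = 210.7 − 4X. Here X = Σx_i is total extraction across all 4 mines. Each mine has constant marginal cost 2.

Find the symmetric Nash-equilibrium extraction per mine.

10.435

A representative mine's profit is π_i = x_i(210.7 − 4X) − 2x_i, with X = x_i + Σ_{j≠i} x_j.
First-order condition: 208.7 − 8x_i − 4Σ_{j≠i} x_j = 0.
Imposing symmetry (x_j = x for all j) turns Σ_{j≠i} x_j into 3x, so 208.7 = 20x and x = 10.435.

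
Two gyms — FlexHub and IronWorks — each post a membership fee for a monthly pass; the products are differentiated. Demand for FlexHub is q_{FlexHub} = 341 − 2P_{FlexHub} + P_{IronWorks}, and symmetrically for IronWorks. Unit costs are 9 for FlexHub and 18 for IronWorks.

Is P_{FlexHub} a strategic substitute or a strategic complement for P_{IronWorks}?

strategic complements

FlexHub's profit: π = (P_{FlexHub} − 9)(341 − 2P_{FlexHub} + P_{IronWorks}).
∂π/∂P_{FlexHub} = 359 − 4P_{FlexHub} + P_{IronWorks} = 0 ⇒ P_{FlexHub} = 89.75 + 0.25P_{IronWorks}.
The best-response slope dP_{FlexHub}/dP_{IronWorks} = 0.25 > 0: the reaction function is upward-sloping, so the choices are strategic complements.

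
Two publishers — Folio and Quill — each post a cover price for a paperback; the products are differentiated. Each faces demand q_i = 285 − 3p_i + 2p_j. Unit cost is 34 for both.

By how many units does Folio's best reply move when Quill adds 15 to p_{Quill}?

Folio's profit: π = (p_{Folio} − 34)(285 − 3p_{Folio} + 2p_{Quill}).
∂π/∂p_{Folio} = 387 − 6p_{Folio} + 2p_{Quill} = 0 ⇒ p_{Folio} = 64.5 + (1/3)p_{Quill}.
The reaction-function slope is 1/3, so a 15-unit rise in p_{Quill} moves p_{Folio} by 1/3 × 15 = 5. Folio's best response rises — the actions are strategic complements.

5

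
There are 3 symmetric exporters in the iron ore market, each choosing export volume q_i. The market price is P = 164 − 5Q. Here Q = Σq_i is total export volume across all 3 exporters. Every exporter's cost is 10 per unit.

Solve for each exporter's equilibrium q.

A representative exporter's profit is π_i = q_i(164 − 5Q) − 10q_i, with Q = q_i + Σ_{j≠i} q_j.
First-order condition: 154 − 10q_i − 5Σ_{j≠i} q_j = 0.
Imposing symmetry (q_j = q for all j) turns Σ_{j≠i} q_j into 2q, so 154 = 20q and q = 7.7.

7.7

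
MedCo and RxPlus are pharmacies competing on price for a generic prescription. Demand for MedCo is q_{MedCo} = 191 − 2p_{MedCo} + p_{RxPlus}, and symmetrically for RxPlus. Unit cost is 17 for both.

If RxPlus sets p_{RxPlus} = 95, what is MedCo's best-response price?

80

MedCo's profit: π = (p_{MedCo} − 17)(191 − 2p_{MedCo} + p_{RxPlus}).
∂π/∂p_{MedCo} = 225 − 4p_{MedCo} + p_{RxPlus} = 0 ⇒ p_{MedCo} = 56.25 + 0.25p_{RxPlus}.
At p_{RxPlus} = 95: p_{MedCo} = 56.25 + 0.25·95 = 80.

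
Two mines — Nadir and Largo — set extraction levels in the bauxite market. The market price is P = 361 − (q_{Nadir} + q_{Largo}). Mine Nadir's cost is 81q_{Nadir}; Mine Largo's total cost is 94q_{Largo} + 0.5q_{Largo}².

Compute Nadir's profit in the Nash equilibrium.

13133.16

Mine Nadir's profit: π = q_{Nadir}(361 − (q_{Nadir} + q_{Largo})) − 81q_{Nadir}.
∂π/∂q_{Nadir} = 280 − 2q_{Nadir} − q_{Largo} = 0, so q_{Nadir} = 140 − 0.5q_{Largo}.
For Largo: ∂π/∂q_{Largo} = 267 − 3q_{Largo} − q_{Nadir} = 0 ⇒ q_{Largo} = 89 − (1/3)q_{Nadir}.
Substituting the second reaction function into the first: q_{Nadir} = 140 − 0.5(89 − (1/3)q_{Nadir}), which gives (5/6)q_{Nadir} = 95.5 ⇒ q_{Nadir} = 114.6.
Then q_{Largo} = 89 − (1/3)·114.6 = 50.8.
Price P = 361 − 165.4 = 195.6.
Nadir's profit: (195.6 − 81)·114.6 = 13133.16.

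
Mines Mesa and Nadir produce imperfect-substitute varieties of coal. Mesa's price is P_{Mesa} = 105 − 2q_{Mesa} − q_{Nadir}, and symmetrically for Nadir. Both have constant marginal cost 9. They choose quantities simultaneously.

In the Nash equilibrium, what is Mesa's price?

Mine Mesa's profit: π = q_{Mesa}(105 − 2q_{Mesa} − q_{Nadir}) − 9q_{Mesa}.
∂π/∂q_{Mesa} = 96 − 4q_{Mesa} − q_{Nadir} = 0 ⇒ q_{Mesa} = 24 − 0.25q_{Nadir}.
Setting q_{Mesa} = q_{Nadir} in the reaction function: q_{Mesa} = 24 − 0.25q_{Mesa}, so q_{Mesa} = 24 / 1.25 = 19.2.
P_{Mesa} = 105 − 2·19.2 − 19.2 = 47.4.

47.4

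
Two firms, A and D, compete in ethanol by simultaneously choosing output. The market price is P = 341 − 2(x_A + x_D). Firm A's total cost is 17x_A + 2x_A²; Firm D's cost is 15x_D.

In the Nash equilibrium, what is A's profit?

2116

Firm A's profit: π = x_A(341 − 2(x_A + x_D)) − 17x_A − 2x_A².
∂π/∂x_A = 324 − 8x_A − 2x_D = 0, so x_A = 40.5 − 0.25x_D.
For D: ∂π/∂x_D = 326 − 4x_D − 2x_A = 0 ⇒ x_D = 81.5 − 0.5x_A.
Substituting the second reaction function into the first: x_A = 40.5 − 0.25(81.5 − 0.5x_A), which gives 0.875x_A = 20.125 ⇒ x_A = 23.
Then x_D = 81.5 − 0.5·23 = 70.
Price P = 341 − 2·93 = 155.
A's profit: (155 − 17)·23 − 2(23)² = 2116.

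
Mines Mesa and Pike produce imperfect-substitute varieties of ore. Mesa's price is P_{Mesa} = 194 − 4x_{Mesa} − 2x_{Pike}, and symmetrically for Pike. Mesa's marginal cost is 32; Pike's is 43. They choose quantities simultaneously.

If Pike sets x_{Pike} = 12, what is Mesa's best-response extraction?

Mine Mesa's profit: π = x_{Mesa}(194 − 4x_{Mesa} − 2x_{Pike}) − 32x_{Mesa}.
∂π/∂x_{Mesa} = 162 − 8x_{Mesa} − 2x_{Pike} = 0 ⇒ x_{Mesa} = 20.25 − 0.25x_{Pike}.
At x_{Pike} = 12: x_{Mesa} = 20.25 − 0.25·12 = 17.25.

17.25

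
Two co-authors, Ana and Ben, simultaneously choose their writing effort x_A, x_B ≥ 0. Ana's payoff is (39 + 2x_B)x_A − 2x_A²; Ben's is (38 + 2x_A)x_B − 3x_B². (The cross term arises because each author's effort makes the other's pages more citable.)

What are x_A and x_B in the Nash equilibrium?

Expanding Ana's payoff: 39x_A + 2x_Bx_A − 2x_A².
∂π/∂x_A = 39 + 2x_B − 4x_A = 0, so x_A = 9.75 + 0.5x_B.
Likewise for Ben: x_B = 19/3 + (1/3)x_A.
Plugging x_B into Ana's best response: x_A = 9.75 + 0.5(19/3 + (1/3)x_A) ⇒ (5/6)x_A = 155/12, so x_A = 15.5.
Then x_B = 19/3 + (1/3)·15.5 = 11.5.

15.5, 11.5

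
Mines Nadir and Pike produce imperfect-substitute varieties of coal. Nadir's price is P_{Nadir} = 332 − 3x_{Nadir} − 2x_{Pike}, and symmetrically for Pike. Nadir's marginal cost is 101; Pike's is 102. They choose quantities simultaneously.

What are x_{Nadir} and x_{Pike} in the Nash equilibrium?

Mine Nadir's profit: π = x_{Nadir}(332 − 3x_{Nadir} − 2x_{Pike}) − 101x_{Nadir}.
∂π/∂x_{Nadir} = 231 − 6x_{Nadir} − 2x_{Pike} = 0 ⇒ x_{Nadir} = 38.5 − (1/3)x_{Pike}.
Similarly x_{Pike} = 115/3 − (1/3)x_{Nadir}.
Substituting the second reaction function into the first: x_{Nadir} = 38.5 − (1/3)(115/3 − (1/3)x_{Nadir}), which gives (8/9)x_{Nadir} = 463/18 ⇒ x_{Nadir} = 28.9375.
Then x_{Pike} = 115/3 − (1/3)·28.9375 = 28.6875.

28.9375, 28.6875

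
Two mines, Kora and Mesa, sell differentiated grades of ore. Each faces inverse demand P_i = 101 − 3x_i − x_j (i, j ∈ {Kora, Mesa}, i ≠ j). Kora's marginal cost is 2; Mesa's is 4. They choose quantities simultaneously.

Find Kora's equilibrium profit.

Mine Kora's profit: π = x_{Kora}(101 − 3x_{Kora} − x_{Mesa}) − 2x_{Kora}.
∂π/∂x_{Kora} = 99 − 6x_{Kora} − x_{Mesa} = 0 ⇒ x_{Kora} = 16.5 − (1/6)x_{Mesa}.
Similarly x_{Mesa} = 97/6 − (1/6)x_{Kora}.
Plugging x_{Mesa} into Kora's best response: x_{Kora} = 16.5 − (1/6)(97/6 − (1/6)x_{Kora}) ⇒ (35/36)x_{Kora} = 497/36, so x_{Kora} = 14.2.
Then x_{Mesa} = 97/6 − (1/6)·14.2 = 13.8.
P_{Kora} = 101 − 3·14.2 − 13.8 = 44.6.
Profit = (44.6 − 2)·14.2 = 604.92.

604.92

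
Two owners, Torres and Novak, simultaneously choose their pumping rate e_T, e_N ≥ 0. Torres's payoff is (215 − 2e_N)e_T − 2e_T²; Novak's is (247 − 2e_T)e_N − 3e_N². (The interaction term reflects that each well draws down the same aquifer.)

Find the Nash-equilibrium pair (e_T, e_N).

39.8, 27.9

Expanding Torres's payoff: 215e_T − 2e_Ne_T − 2e_T².
∂π/∂e_T = 215 − 2e_N − 4e_T = 0, so e_T = 53.75 − 0.5e_N.
Likewise for Novak: e_N = 247/6 − (1/3)e_T.
Substituting the second reaction function into the first: e_T = 53.75 − 0.5(247/6 − (1/3)e_T), which gives (5/6)e_T = 199/6 ⇒ e_T = 39.8.
Then e_N = 247/6 − (1/3)·39.8 = 27.9.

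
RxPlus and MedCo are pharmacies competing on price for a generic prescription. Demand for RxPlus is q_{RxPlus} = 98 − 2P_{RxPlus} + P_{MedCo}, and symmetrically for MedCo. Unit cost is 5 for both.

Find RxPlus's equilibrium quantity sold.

62

RxPlus's profit: π = (P_{RxPlus} − 5)(98 − 2P_{RxPlus} + P_{MedCo}).
∂π/∂P_{RxPlus} = 108 − 4P_{RxPlus} + P_{MedCo} = 0 ⇒ P_{RxPlus} = 27 + 0.25P_{MedCo}.
The game is symmetric, so in equilibrium P_{MedCo} = P_{RxPlus}: the reaction function gives 0.75P_{RxPlus} = 27, hence P_{RxPlus} = 36.
q_{RxPlus} = 98 − 2·36 + 36 = 62.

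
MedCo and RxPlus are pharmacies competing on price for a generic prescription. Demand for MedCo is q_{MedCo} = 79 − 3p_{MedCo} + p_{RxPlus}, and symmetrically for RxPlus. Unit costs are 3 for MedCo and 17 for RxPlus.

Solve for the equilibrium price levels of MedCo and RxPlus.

MedCo's profit: π = (p_{MedCo} − 3)(79 − 3p_{MedCo} + p_{RxPlus}).
∂π/∂p_{MedCo} = 88 − 6p_{MedCo} + p_{RxPlus} = 0 ⇒ p_{MedCo} = 44/3 + (1/6)p_{RxPlus}.
Similarly p_{RxPlus} = 65/3 + (1/6)p_{MedCo}.
Substituting the second reaction function into the first: p_{MedCo} = 44/3 + (1/6)(65/3 + (1/6)p_{MedCo}), which gives (35/36)p_{MedCo} = 329/18 ⇒ p_{MedCo} = 18.8.
Then p_{RxPlus} = 65/3 + (1/6)·18.8 = 24.8.

18.8, 24.8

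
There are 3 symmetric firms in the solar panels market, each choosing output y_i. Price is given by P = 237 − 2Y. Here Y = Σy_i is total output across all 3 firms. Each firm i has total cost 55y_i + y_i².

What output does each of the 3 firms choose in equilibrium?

A representative firm's profit is π_i = y_i(237 − 2Y) − 55y_i − y_i², with Y = y_i + Σ_{j≠i} y_j.
First-order condition: 182 − 6y_i − 2Σ_{j≠i} y_j = 0.
With identical firms, set every y_j = y: then 182 − 6y − 4y = 0, i.e. y = 182/10 = 18.2.

18.2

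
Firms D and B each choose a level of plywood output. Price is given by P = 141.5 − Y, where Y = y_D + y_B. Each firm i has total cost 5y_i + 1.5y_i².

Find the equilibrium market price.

Firm D's profit: π = y_D(141.5 − (y_D + y_B)) − 5y_D − 1.5y_D².
∂π/∂y_D = 136.5 − 5y_D − y_B = 0, so y_D = 27.3 − 0.2y_B.
The game is symmetric, so in equilibrium y_B = y_D: the reaction function gives 1.2y_D = 27.3, hence y_D = 22.75.
Equilibrium price: P = 141.5 − 45.5 = 96.

96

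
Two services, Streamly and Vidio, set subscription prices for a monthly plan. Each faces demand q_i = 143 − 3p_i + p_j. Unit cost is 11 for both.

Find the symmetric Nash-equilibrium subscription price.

35.2

Streamly's profit: π = (p_{Streamly} − 11)(143 − 3p_{Streamly} + p_{Vidio}).
∂π/∂p_{Streamly} = 176 − 6p_{Streamly} + p_{Vidio} = 0 ⇒ p_{Streamly} = 88/3 + (1/6)p_{Vidio}.
The game is symmetric, so in equilibrium p_{Vidio} = p_{Streamly}: the reaction function gives (5/6)p_{Streamly} = 88/3, hence p_{Streamly} = 35.2.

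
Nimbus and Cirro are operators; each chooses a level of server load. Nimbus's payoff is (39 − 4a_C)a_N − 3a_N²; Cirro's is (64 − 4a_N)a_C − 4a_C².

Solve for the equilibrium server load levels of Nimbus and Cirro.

Expanding Nimbus's payoff: 39a_N − 4a_Ca_N − 3a_N².
∂π/∂a_N = 39 − 4a_C − 6a_N = 0, so a_N = 6.5 − (2/3)a_C.
Likewise for Cirro: a_C = 8 − 0.5a_N.
Substituting the second reaction function into the first: a_N = 6.5 − (2/3)(8 − 0.5a_N), which gives (2/3)a_N = 7/6 ⇒ a_N = 1.75.
Then a_C = 8 − 0.5·1.75 = 7.125.

1.75, 7.125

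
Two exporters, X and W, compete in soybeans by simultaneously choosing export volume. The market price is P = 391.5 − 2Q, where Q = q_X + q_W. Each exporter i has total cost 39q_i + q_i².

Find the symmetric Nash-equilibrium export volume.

44.0625

Exporter X's profit: π = q_X(391.5 − 2(q_X + q_W)) − 39q_X − q_X².
∂π/∂q_X = 352.5 − 6q_X − 2q_W = 0, so q_X = 58.75 − (1/3)q_W.
Setting q_X = q_W in the reaction function: q_X = 58.75 − (1/3)q_X, so q_X = 58.75 / (4/3) = 44.0625.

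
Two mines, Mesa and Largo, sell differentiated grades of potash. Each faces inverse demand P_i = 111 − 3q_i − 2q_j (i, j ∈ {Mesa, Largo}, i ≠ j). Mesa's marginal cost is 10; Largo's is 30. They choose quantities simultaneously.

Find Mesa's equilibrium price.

51.625

Mine Mesa's profit: π = q_{Mesa}(111 − 3q_{Mesa} − 2q_{Largo}) − 10q_{Mesa}.
∂π/∂q_{Mesa} = 101 − 6q_{Mesa} − 2q_{Largo} = 0 ⇒ q_{Mesa} = 101/6 − (1/3)q_{Largo}.
Similarly q_{Largo} = 13.5 − (1/3)q_{Mesa}.
Solving the two reaction functions simultaneously: (1 − (−1/3)(−1/3))q_{Mesa} = 101/6 − (1/3)·13.5, so (8/9)q_{Mesa} = 37/3 and q_{Mesa} = 13.875.
Then q_{Largo} = 13.5 − (1/3)·13.875 = 8.875.
P_{Mesa} = 111 − 3·13.875 − 2·8.875 = 51.625.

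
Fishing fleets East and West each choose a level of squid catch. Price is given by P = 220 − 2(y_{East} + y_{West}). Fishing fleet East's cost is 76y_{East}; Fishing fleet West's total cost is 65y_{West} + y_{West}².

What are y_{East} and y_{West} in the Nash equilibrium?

27.7, 16.6

Fishing fleet East's profit: π = y_{East}(220 − 2(y_{East} + y_{West})) − 76y_{East}.
∂π/∂y_{East} = 144 − 4y_{East} − 2y_{West} = 0, so y_{East} = 36 − 0.5y_{West}.
For West: ∂π/∂y_{West} = 155 − 6y_{West} − 2y_{East} = 0 ⇒ y_{West} = 155/6 − (1/3)y_{East}.
Solving the two reaction functions simultaneously: (1 − (−0.5)(−1/3))y_{East} = 36 − 0.5·(155/6), so (5/6)y_{East} = 277/12 and y_{East} = 27.7.
Then y_{West} = 155/6 − (1/3)·27.7 = 16.6.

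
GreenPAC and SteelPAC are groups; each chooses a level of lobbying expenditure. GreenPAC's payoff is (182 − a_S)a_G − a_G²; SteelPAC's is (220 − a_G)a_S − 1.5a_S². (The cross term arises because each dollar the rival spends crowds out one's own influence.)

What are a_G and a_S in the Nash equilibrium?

65.2, 51.6

Expanding GreenPAC's payoff: 182a_G − a_Sa_G − a_G².
∂π/∂a_G = 182 − a_S − 2a_G = 0, so a_G = 91 − 0.5a_S.
Likewise for SteelPAC: a_S = 220/3 − (1/3)a_G.
Solving the two reaction functions simultaneously: (1 − (−0.5)(−1/3))a_G = 91 − 0.5·(220/3), so (5/6)a_G = 163/3 and a_G = 65.2.
Then a_S = 220/3 − (1/3)·65.2 = 51.6.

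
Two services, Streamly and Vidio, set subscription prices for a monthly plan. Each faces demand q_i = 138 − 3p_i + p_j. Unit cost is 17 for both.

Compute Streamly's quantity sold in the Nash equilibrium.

Streamly's profit: π = (p_{Streamly} − 17)(138 − 3p_{Streamly} + p_{Vidio}).
∂π/∂p_{Streamly} = 189 − 6p_{Streamly} + p_{Vidio} = 0 ⇒ p_{Streamly} = 31.5 + (1/6)p_{Vidio}.
Setting p_{Streamly} = p_{Vidio} in the reaction function: p_{Streamly} = 31.5 + (1/6)p_{Streamly}, so p_{Streamly} = 31.5 / (5/6) = 37.8.
q_{Streamly} = 138 − 3·37.8 + 37.8 = 62.4.

62.4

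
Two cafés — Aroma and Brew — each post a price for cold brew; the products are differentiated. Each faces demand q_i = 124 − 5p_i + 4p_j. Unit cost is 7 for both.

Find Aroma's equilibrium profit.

Aroma's profit: π = (p_{Aroma} − 7)(124 − 5p_{Aroma} + 4p_{Brew}).
∂π/∂p_{Aroma} = 159 − 10p_{Aroma} + 4p_{Brew} = 0 ⇒ p_{Aroma} = 15.9 + 0.4p_{Brew}.
Setting p_{Aroma} = p_{Brew} in the reaction function: p_{Aroma} = 15.9 + 0.4p_{Aroma}, so p_{Aroma} = 15.9 / 0.6 = 26.5.
q_{Aroma} = 124 − 5·26.5 + 4·26.5 = 97.5.
Profit = (26.5 − 7)·97.5 = 1901.25.

1901.25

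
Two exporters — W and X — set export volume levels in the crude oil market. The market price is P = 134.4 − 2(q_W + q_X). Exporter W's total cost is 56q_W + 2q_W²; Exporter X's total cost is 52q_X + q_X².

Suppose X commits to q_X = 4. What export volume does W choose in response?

Exporter W's profit: π = q_W(134.4 − 2(q_W + q_X)) − 56q_W − 2q_W².
∂π/∂q_W = 78.4 − 8q_W − 2q_X = 0, so q_W = 9.8 − 0.25q_X.
At q_X = 4: q_W = 9.8 − 0.25·4 = 8.8.

8.8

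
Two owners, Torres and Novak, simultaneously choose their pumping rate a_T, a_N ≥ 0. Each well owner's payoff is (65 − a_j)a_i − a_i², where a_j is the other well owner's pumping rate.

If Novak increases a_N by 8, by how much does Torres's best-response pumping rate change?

-4

Torres's payoff is (65 − a_N)a_T − a_T².
∂π/∂a_T = 65 − a_N − 2a_T = 0, so a_T = 32.5 − 0.5a_N.
The reaction-function slope is −0.5, so an 8-unit rise in a_N moves a_T by −0.5 × 8 = −4. Torres's best response falls — the actions are strategic substitutes.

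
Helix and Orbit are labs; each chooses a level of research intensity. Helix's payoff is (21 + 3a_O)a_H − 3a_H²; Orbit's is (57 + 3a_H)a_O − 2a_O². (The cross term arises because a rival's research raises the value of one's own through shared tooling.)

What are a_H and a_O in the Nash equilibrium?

17, 27

Expanding Helix's payoff: 21a_H + 3a_Oa_H − 3a_H².
∂π/∂a_H = 21 + 3a_O − 6a_H = 0, so a_H = 3.5 + 0.5a_O.
Likewise for Orbit: a_O = 14.25 + 0.75a_H.
Substituting the second reaction function into the first: a_H = 3.5 + 0.5(14.25 + 0.75a_H), which gives 0.625a_H = 10.625 ⇒ a_H = 17.
Then a_O = 14.25 + 0.75·17 = 27.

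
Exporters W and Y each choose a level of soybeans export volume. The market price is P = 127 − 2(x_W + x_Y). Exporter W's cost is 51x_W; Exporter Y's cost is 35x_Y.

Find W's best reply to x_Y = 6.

16

Exporter W's profit: π = x_W(127 − 2(x_W + x_Y)) − 51x_W.
∂π/∂x_W = 76 − 4x_W − 2x_Y = 0, so x_W = 19 − 0.5x_Y.
At x_Y = 6: x_W = 19 − 0.5·6 = 16.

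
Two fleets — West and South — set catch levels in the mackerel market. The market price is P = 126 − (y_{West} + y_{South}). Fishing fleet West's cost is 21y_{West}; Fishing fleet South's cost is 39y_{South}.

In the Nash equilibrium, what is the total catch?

64

Fishing fleet West's profit: π = y_{West}(126 − (y_{West} + y_{South})) − 21y_{West}.
∂π/∂y_{West} = 105 − 2y_{West} − y_{South} = 0, so y_{West} = 52.5 − 0.5y_{South}.
By the same steps for South: y_{South} = 43.5 − 0.5y_{West}.
Plugging y_{South} into West's best response: y_{West} = 52.5 − 0.5(43.5 − 0.5y_{West}) ⇒ 0.75y_{West} = 30.75, so y_{West} = 41.
Then y_{South} = 43.5 − 0.5·41 = 23.
Total catch: 41 + 23 = 64.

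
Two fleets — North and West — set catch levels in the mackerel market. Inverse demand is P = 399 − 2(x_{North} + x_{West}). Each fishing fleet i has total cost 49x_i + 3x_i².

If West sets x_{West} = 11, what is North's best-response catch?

32.8

Fishing fleet North's profit: π = x_{North}(399 − 2(x_{North} + x_{West})) − 49x_{North} − 3x_{North}².
∂π/∂x_{North} = 350 − 10x_{North} − 2x_{West} = 0, so x_{North} = 35 − 0.2x_{West}.
At x_{West} = 11: x_{North} = 35 − 0.2·11 = 32.8.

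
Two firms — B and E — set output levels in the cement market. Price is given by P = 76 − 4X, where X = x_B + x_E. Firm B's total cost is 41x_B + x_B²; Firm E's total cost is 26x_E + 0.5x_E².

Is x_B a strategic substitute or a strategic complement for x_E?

strategic substitutes

Firm B's profit: π = x_B(76 − 4(x_B + x_E)) − 41x_B − x_B².
∂π/∂x_B = 35 − 10x_B − 4x_E = 0, so x_B = 3.5 − 0.4x_E.
The best-response slope dx_B/dx_E = −0.4 < 0: the reaction function is downward-sloping, so the choices are strategic substitutes.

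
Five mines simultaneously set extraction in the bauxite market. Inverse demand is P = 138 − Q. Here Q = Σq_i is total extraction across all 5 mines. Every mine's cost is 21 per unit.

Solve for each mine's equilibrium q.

A representative mine's profit is π_i = q_i(138 − Q) − 21q_i, with Q = q_i + Σ_{j≠i} q_j.
First-order condition: 117 − 2q_i − Σ_{j≠i} q_j = 0.
With identical mines, set every q_j = q: then 117 − 2q − 4q = 0, i.e. q = 117/6 = 19.5.

19.5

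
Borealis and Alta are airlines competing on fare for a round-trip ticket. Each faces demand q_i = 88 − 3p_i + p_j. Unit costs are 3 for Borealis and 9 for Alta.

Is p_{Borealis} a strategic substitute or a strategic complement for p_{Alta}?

Borealis's profit: π = (p_{Borealis} − 3)(88 − 3p_{Borealis} + p_{Alta}).
∂π/∂p_{Borealis} = 97 − 6p_{Borealis} + p_{Alta} = 0 ⇒ p_{Borealis} = 97/6 + (1/6)p_{Alta}.
The best-response slope dp_{Borealis}/dp_{Alta} = 1/6 > 0: the reaction function is upward-sloping, so the choices are strategic complements.

strategic complements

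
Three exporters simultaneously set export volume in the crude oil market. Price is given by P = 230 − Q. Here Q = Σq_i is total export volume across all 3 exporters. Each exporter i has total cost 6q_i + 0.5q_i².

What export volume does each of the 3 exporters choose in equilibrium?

44.8

A representative exporter's profit is π_i = q_i(230 − Q) − 6q_i − 0.5q_i², with Q = q_i + Σ_{j≠i} q_j.
First-order condition: 224 − 3q_i − Σ_{j≠i} q_j = 0.
Imposing symmetry (q_j = q for all j) turns Σ_{j≠i} q_j into 2q, so 224 = 5q and q = 44.8.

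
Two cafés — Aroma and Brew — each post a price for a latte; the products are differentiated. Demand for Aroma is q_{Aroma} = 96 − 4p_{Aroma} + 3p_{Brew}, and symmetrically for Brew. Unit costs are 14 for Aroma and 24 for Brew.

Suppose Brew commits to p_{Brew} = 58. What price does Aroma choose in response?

Aroma's profit: π = (p_{Aroma} − 14)(96 − 4p_{Aroma} + 3p_{Brew}).
∂π/∂p_{Aroma} = 152 − 8p_{Aroma} + 3p_{Brew} = 0 ⇒ p_{Aroma} = 19 + 0.375p_{Brew}.
At p_{Brew} = 58: p_{Aroma} = 19 + 0.375·58 = 40.75.

40.75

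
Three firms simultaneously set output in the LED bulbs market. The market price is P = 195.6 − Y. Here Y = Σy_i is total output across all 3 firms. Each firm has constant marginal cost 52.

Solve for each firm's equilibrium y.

35.9

A representative firm's profit is π_i = y_i(195.6 − Y) − 52y_i, with Y = y_i + Σ_{j≠i} y_j.
First-order condition: 143.6 − 2y_i − Σ_{j≠i} y_j = 0.
In a symmetric equilibrium every firm chooses the same y, so Σ_{j≠i} y_j = 2y. The condition becomes 143.6 − 4y = 0, giving y = 143.6/4 = 35.9.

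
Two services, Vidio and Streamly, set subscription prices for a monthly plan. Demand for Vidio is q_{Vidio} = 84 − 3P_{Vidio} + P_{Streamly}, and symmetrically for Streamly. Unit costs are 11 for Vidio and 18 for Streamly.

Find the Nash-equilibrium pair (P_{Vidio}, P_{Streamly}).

24, 27

Vidio's profit: π = (P_{Vidio} − 11)(84 − 3P_{Vidio} + P_{Streamly}).
∂π/∂P_{Vidio} = 117 − 6P_{Vidio} + P_{Streamly} = 0 ⇒ P_{Vidio} = 19.5 + (1/6)P_{Streamly}.
Similarly P_{Streamly} = 23 + (1/6)P_{Vidio}.
Solving the two reaction functions simultaneously: (1 − (1/6)(1/6))P_{Vidio} = 19.5 + (1/6)·23, so (35/36)P_{Vidio} = 70/3 and P_{Vidio} = 24.
Then P_{Streamly} = 23 + (1/6)·24 = 27.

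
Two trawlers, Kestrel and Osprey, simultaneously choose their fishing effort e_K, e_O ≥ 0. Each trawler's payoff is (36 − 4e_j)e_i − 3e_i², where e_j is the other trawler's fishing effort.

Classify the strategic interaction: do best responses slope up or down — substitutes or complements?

Kestrel's payoff is (36 − 4e_O)e_K − 3e_K².
∂π/∂e_K = 36 − 4e_O − 6e_K = 0, so e_K = 6 − (2/3)e_O.
The best-response slope de_K/de_O = −2/3 < 0: the reaction function is downward-sloping, so the choices are strategic substitutes.

strategic substitutes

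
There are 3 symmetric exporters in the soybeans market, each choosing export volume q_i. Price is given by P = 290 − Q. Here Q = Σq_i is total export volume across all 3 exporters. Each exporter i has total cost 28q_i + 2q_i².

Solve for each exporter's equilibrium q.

A representative exporter's profit is π_i = q_i(290 − Q) − 28q_i − 2q_i², with Q = q_i + Σ_{j≠i} q_j.
First-order condition: 262 − 6q_i − Σ_{j≠i} q_j = 0.
In a symmetric equilibrium every exporter chooses the same q, so Σ_{j≠i} q_j = 2q. The condition becomes 262 − 8q = 0, giving q = 262/8 = 32.75.

32.75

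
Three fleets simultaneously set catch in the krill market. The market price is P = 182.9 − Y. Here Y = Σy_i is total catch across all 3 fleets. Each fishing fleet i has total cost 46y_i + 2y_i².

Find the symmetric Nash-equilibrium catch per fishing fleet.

A representative fishing fleet's profit is π_i = y_i(182.9 − Y) − 46y_i − 2y_i², with Y = y_i + Σ_{j≠i} y_j.
First-order condition: 136.9 − 6y_i − Σ_{j≠i} y_j = 0.
In a symmetric equilibrium every fishing fleet chooses the same y, so Σ_{j≠i} y_j = 2y. The condition becomes 136.9 − 8y = 0, giving y = 136.9/8 = 17.1125.

17.1125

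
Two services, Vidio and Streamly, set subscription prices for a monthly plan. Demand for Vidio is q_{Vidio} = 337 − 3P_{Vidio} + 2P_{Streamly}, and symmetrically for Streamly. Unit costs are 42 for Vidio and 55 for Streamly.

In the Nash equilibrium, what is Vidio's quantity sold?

228.5625

Vidio's profit: π = (P_{Vidio} − 42)(337 − 3P_{Vidio} + 2P_{Streamly}).
∂π/∂P_{Vidio} = 463 − 6P_{Vidio} + 2P_{Streamly} = 0 ⇒ P_{Vidio} = 463/6 + (1/3)P_{Streamly}.
Similarly P_{Streamly} = 251/3 + (1/3)P_{Vidio}.
Substituting the second reaction function into the first: P_{Vidio} = 463/6 + (1/3)(251/3 + (1/3)P_{Vidio}), which gives (8/9)P_{Vidio} = 1891/18 ⇒ P_{Vidio} = 118.1875.
Then P_{Streamly} = 251/3 + (1/3)·118.1875 = 123.0625.
q_{Vidio} = 337 − 3·118.1875 + 2·123.0625 = 228.5625.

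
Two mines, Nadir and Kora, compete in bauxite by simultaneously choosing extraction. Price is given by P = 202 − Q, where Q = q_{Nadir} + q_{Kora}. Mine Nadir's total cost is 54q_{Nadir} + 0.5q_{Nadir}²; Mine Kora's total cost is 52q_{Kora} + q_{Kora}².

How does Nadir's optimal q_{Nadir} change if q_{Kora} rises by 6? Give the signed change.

-2

Mine Nadir's profit: π = q_{Nadir}(202 − (q_{Nadir} + q_{Kora})) − 54q_{Nadir} − 0.5q_{Nadir}².
∂π/∂q_{Nadir} = 148 − 3q_{Nadir} − q_{Kora} = 0, so q_{Nadir} = 148/3 − (1/3)q_{Kora}.
The reaction-function slope is −1/3, so a 6-unit rise in q_{Kora} moves q_{Nadir} by −1/3 × 6 = −2. Nadir's best response falls — the actions are strategic substitutes.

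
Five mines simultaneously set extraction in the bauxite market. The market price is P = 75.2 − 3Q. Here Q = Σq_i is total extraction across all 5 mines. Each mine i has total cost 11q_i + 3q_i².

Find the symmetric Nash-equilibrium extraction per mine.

A representative mine's profit is π_i = q_i(75.2 − 3Q) − 11q_i − 3q_i², with Q = q_i + Σ_{j≠i} q_j.
First-order condition: 64.2 − 12q_i − 3Σ_{j≠i} q_j = 0.
With identical mines, set every q_j = q: then 64.2 − 12q − 12q = 0, i.e. q = 64.2/24 = 2.675.

2.675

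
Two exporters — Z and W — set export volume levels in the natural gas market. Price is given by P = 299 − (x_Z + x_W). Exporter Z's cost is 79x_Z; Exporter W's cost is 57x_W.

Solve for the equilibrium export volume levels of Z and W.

Exporter Z's profit: π = x_Z(299 − (x_Z + x_W)) − 79x_Z.
∂π/∂x_Z = 220 − 2x_Z − x_W = 0, so x_Z = 110 − 0.5x_W.
By the same steps for W: x_W = 121 − 0.5x_Z.
Plugging x_W into Z's best response: x_Z = 110 − 0.5(121 − 0.5x_Z) ⇒ 0.75x_Z = 49.5, so x_Z = 66.
Then x_W = 121 − 0.5·66 = 88.

66, 88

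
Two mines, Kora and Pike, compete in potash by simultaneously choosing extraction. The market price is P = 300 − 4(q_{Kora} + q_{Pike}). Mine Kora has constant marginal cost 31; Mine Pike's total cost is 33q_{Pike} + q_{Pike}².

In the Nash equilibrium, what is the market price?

Mine Kora's profit: π = q_{Kora}(300 − 4(q_{Kora} + q_{Pike})) − 31q_{Kora}.
∂π/∂q_{Kora} = 269 − 8q_{Kora} − 4q_{Pike} = 0, so q_{Kora} = 33.625 − 0.5q_{Pike}.
For Pike: ∂π/∂q_{Pike} = 267 − 10q_{Pike} − 4q_{Kora} = 0 ⇒ q_{Pike} = 26.7 − 0.4q_{Kora}.
Solving the two reaction functions simultaneously: (1 − (−0.5)(−0.4))q_{Kora} = 33.625 − 0.5·26.7, so 0.8q_{Kora} = 20.275 and q_{Kora} = 811/32.
Then q_{Pike} = 26.7 − 0.4·(811/32) = 16.5625.
Equilibrium price: P = 300 − 4·(1341/32) = 132.375.

132.375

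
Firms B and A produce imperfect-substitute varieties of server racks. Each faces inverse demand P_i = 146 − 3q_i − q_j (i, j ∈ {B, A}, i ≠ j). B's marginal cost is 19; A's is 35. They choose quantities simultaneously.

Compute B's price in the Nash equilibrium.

74.8

Firm B's profit: π = q_B(146 − 3q_B − q_A) − 19q_B.
∂π/∂q_B = 127 − 6q_B − q_A = 0 ⇒ q_B = 127/6 − (1/6)q_A.
Similarly q_A = 18.5 − (1/6)q_B.
Substituting the second reaction function into the first: q_B = 127/6 − (1/6)(18.5 − (1/6)q_B), which gives (35/36)q_B = 217/12 ⇒ q_B = 18.6.
Then q_A = 18.5 − (1/6)·18.6 = 15.4.
P_B = 146 − 3·18.6 − 15.4 = 74.8.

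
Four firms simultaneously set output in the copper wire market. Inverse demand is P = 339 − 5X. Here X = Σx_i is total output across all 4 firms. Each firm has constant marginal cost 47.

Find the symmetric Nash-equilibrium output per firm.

11.68

A representative firm's profit is π_i = x_i(339 − 5X) − 47x_i, with X = x_i + Σ_{j≠i} x_j.
First-order condition: 292 − 10x_i − 5Σ_{j≠i} x_j = 0.
Imposing symmetry (x_j = x for all j) turns Σ_{j≠i} x_j into 3x, so 292 = 25x and x = 11.68.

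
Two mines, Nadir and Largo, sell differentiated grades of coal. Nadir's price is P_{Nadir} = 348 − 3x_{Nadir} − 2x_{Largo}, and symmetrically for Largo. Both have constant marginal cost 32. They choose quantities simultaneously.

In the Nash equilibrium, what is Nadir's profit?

Mine Nadir's profit: π = x_{Nadir}(348 − 3x_{Nadir} − 2x_{Largo}) − 32x_{Nadir}.
∂π/∂x_{Nadir} = 316 − 6x_{Nadir} − 2x_{Largo} = 0 ⇒ x_{Nadir} = 158/3 − (1/3)x_{Largo}.
The game is symmetric, so in equilibrium x_{Largo} = x_{Nadir}: the reaction function gives (4/3)x_{Nadir} = 158/3, hence x_{Nadir} = 39.5.
P_{Nadir} = 348 − 3·39.5 − 2·39.5 = 150.5.
Profit = (150.5 − 32)·39.5 = 4680.75.

4680.75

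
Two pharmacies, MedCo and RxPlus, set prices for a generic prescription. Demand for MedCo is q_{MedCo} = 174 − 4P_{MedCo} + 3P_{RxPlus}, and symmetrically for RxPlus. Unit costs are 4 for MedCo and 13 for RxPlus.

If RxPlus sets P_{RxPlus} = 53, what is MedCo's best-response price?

MedCo's profit: π = (P_{MedCo} − 4)(174 − 4P_{MedCo} + 3P_{RxPlus}).
∂π/∂P_{MedCo} = 190 − 8P_{MedCo} + 3P_{RxPlus} = 0 ⇒ P_{MedCo} = 23.75 + 0.375P_{RxPlus}.
At P_{RxPlus} = 53: P_{MedCo} = 23.75 + 0.375·53 = 43.625.

43.625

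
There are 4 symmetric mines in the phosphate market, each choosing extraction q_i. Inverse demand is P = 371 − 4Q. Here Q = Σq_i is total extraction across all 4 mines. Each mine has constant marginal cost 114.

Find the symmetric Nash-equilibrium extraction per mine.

A representative mine's profit is π_i = q_i(371 − 4Q) − 114q_i, with Q = q_i + Σ_{j≠i} q_j.
First-order condition: 257 − 8q_i − 4Σ_{j≠i} q_j = 0.
Imposing symmetry (q_j = q for all j) turns Σ_{j≠i} q_j into 3q, so 257 = 20q and q = 12.85.

12.85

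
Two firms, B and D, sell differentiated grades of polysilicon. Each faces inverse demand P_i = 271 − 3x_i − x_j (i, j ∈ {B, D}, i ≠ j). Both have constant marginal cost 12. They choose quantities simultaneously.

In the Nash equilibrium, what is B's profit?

4107

Firm B's profit: π = x_B(271 − 3x_B − x_D) − 12x_B.
∂π/∂x_B = 259 − 6x_B − x_D = 0 ⇒ x_B = 259/6 − (1/6)x_D.
By symmetry x_D = x_B; substituting into the reaction function, (7/6)x_B = 259/6 and x_B = 37.
P_B = 271 − 3·37 − 37 = 123.
Profit = (123 − 12)·37 = 4107.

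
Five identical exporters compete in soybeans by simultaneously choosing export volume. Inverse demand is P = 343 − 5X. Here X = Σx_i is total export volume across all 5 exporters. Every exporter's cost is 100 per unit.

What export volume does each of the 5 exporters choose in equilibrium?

A representative exporter's profit is π_i = x_i(343 − 5X) − 100x_i, with X = x_i + Σ_{j≠i} x_j.
First-order condition: 243 − 10x_i − 5Σ_{j≠i} x_j = 0.
In a symmetric equilibrium every exporter chooses the same x, so Σ_{j≠i} x_j = 4x. The condition becomes 243 − 30x = 0, giving x = 243/30 = 8.1.

8.1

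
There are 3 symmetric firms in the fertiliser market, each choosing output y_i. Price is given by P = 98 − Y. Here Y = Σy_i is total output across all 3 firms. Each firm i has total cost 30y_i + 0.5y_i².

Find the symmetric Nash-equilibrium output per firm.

A representative firm's profit is π_i = y_i(98 − Y) − 30y_i − 0.5y_i², with Y = y_i + Σ_{j≠i} y_j.
First-order condition: 68 − 3y_i − Σ_{j≠i} y_j = 0.
Imposing symmetry (y_j = y for all j) turns Σ_{j≠i} y_j into 2y, so 68 = 5y and y = 13.6.

13.6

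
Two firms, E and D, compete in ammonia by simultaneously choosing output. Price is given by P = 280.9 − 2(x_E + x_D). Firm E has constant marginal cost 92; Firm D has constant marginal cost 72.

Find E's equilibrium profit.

1584.845

Firm E's profit: π = x_E(280.9 − 2(x_E + x_D)) − 92x_E.
∂π/∂x_E = 188.9 − 4x_E − 2x_D = 0, so x_E = 47.225 − 0.5x_D.
By the same steps for D: x_D = 52.225 − 0.5x_E.
Plugging x_D into E's best response: x_E = 47.225 − 0.5(52.225 − 0.5x_E) ⇒ 0.75x_E = 21.1125, so x_E = 28.15.
Then x_D = 52.225 − 0.5·28.15 = 38.15.
Price P = 280.9 − 2·66.3 = 148.3.
E's profit: (148.3 − 92)·28.15 = 1584.845.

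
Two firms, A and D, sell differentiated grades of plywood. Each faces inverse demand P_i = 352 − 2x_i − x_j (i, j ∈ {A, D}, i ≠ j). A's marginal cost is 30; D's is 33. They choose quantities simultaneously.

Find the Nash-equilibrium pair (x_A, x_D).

64.6, 63.6

Firm A's profit: π = x_A(352 − 2x_A − x_D) − 30x_A.
∂π/∂x_A = 322 − 4x_A − x_D = 0 ⇒ x_A = 80.5 − 0.25x_D.
Similarly x_D = 79.75 − 0.25x_A.
Plugging x_D into A's best response: x_A = 80.5 − 0.25(79.75 − 0.25x_A) ⇒ 0.9375x_A = 60.5625, so x_A = 64.6.
Then x_D = 79.75 − 0.25·64.6 = 63.6.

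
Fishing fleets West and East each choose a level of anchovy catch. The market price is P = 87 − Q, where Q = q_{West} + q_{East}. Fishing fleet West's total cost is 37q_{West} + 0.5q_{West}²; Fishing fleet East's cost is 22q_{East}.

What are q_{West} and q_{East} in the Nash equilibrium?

Fishing fleet West's profit: π = q_{West}(87 − (q_{West} + q_{East})) − 37q_{West} − 0.5q_{West}².
∂π/∂q_{West} = 50 − 3q_{West} − q_{East} = 0, so q_{West} = 50/3 − (1/3)q_{East}.
For East: ∂π/∂q_{East} = 65 − 2q_{East} − q_{West} = 0 ⇒ q_{East} = 32.5 − 0.5q_{West}.
Plugging q_{East} into West's best response: q_{West} = 50/3 − (1/3)(32.5 − 0.5q_{West}) ⇒ (5/6)q_{West} = 35/6, so q_{West} = 7.
Then q_{East} = 32.5 − 0.5·7 = 29.

7, 29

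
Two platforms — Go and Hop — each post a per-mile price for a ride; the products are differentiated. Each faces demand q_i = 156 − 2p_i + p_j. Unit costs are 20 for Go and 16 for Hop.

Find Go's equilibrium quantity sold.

Go's profit: π = (p_{Go} − 20)(156 − 2p_{Go} + p_{Hop}).
∂π/∂p_{Go} = 196 − 4p_{Go} + p_{Hop} = 0 ⇒ p_{Go} = 49 + 0.25p_{Hop}.
Similarly p_{Hop} = 47 + 0.25p_{Go}.
Solving the two reaction functions simultaneously: (1 − (0.25)(0.25))p_{Go} = 49 + 0.25·47, so 0.9375p_{Go} = 60.75 and p_{Go} = 64.8.
Then p_{Hop} = 47 + 0.25·64.8 = 63.2.
q_{Go} = 156 − 2·64.8 + 63.2 = 89.6.

89.6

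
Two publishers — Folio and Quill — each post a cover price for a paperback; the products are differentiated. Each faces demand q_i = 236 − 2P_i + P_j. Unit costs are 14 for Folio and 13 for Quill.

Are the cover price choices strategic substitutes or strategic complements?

strategic complements

Folio's profit: π = (P_{Folio} − 14)(236 − 2P_{Folio} + P_{Quill}).
∂π/∂P_{Folio} = 264 − 4P_{Folio} + P_{Quill} = 0 ⇒ P_{Folio} = 66 + 0.25P_{Quill}.
The best-response slope dP_{Folio}/dP_{Quill} = 0.25 > 0: the reaction function is upward-sloping, so the choices are strategic complements.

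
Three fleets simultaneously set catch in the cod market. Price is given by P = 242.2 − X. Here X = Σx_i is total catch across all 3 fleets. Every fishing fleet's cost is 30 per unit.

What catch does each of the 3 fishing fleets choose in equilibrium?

A representative fishing fleet's profit is π_i = x_i(242.2 − X) − 30x_i, with X = x_i + Σ_{j≠i} x_j.
First-order condition: 212.2 − 2x_i − Σ_{j≠i} x_j = 0.
In a symmetric equilibrium every fishing fleet chooses the same x, so Σ_{j≠i} x_j = 2x. The condition becomes 212.2 − 4x = 0, giving x = 212.2/4 = 53.05.

53.05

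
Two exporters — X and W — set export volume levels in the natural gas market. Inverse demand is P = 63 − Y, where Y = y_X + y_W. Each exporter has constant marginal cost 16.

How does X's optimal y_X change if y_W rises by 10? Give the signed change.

-5

Exporter X's profit: π = y_X(63 − (y_X + y_W)) − 16y_X.
∂π/∂y_X = 47 − 2y_X − y_W = 0, so y_X = 23.5 − 0.5y_W.
The reaction-function slope is −0.5, so a 10-unit rise in y_W moves y_X by −0.5 × 10 = −5. X's best response falls — the actions are strategic substitutes.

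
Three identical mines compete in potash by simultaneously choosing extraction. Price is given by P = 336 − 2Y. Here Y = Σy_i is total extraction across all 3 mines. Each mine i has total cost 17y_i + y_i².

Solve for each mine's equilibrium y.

A representative mine's profit is π_i = y_i(336 − 2Y) − 17y_i − y_i², with Y = y_i + Σ_{j≠i} y_j.
First-order condition: 319 − 6y_i − 2Σ_{j≠i} y_j = 0.
In a symmetric equilibrium every mine chooses the same y, so Σ_{j≠i} y_j = 2y. The condition becomes 319 − 10y = 0, giving y = 319/10 = 31.9.

31.9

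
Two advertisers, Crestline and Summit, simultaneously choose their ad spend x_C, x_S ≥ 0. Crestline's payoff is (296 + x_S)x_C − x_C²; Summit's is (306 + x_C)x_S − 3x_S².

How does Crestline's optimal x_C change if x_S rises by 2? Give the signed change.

Expanding Crestline's payoff: 296x_C + x_Sx_C − x_C².
∂π/∂x_C = 296 + x_S − 2x_C = 0, so x_C = 148 + 0.5x_S.
The reaction-function slope is 0.5, so a 2-unit rise in x_S moves x_C by 0.5 × 2 = 1. Crestline's best response rises — the actions are strategic complements.

1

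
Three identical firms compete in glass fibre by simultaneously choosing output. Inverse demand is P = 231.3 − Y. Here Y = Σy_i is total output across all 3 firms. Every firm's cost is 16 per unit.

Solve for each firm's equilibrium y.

A representative firm's profit is π_i = y_i(231.3 − Y) − 16y_i, with Y = y_i + Σ_{j≠i} y_j.
First-order condition: 215.3 − 2y_i − Σ_{j≠i} y_j = 0.
Imposing symmetry (y_j = y for all j) turns Σ_{j≠i} y_j into 2y, so 215.3 = 4y and y = 53.825.

53.825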